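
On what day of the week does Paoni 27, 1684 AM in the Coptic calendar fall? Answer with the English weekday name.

Thursday

This is JDN 2440042 (4 July 1968 Gregorian).
2440042 ≡ 3 (mod 7); counting from Monday = 0 gives Thursday.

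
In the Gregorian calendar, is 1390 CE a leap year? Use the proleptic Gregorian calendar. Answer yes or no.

no

1390 is not divisible by 4, so it is a common year.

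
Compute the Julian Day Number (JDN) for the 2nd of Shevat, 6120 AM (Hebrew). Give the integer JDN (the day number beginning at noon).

2583052

In the Gregorian calendar the same day is 21 January 2360.
JDN 2451545 is 1 January 2000 CE (Gregorian); the target day is +131507 days from there, so JDN = 2583052.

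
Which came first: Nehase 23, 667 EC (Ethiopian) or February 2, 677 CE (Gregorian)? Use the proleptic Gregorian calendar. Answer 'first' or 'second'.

first

First date → JDN 1967829; second date → JDN 1968362.
JDN 1967829 < JDN 1968362, so the first date is earlier.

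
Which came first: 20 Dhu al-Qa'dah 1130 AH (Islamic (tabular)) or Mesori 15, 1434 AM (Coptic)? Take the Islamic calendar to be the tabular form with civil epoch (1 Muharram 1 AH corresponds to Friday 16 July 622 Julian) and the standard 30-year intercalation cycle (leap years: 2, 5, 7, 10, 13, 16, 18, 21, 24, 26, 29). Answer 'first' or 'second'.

second

First date → JDN 2348834; second date → JDN 2348777.
JDN 2348777 < JDN 2348834, so the second date is earlier.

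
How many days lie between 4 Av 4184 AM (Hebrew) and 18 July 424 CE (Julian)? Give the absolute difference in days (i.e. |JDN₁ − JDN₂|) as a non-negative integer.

1

First date → JDN 1876122; second date → JDN 1876123.
The interval is |1876122 − 1876123| = 1 day.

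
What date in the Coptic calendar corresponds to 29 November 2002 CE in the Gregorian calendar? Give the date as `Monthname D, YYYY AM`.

Hathor 20, 1719 AM

Both dates share Julian Day Number 2452608; in the Coptic calendar that is 20 Hathor 1719 AM.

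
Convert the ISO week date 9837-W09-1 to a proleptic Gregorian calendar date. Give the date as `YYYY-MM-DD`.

ISO week 1 of 9837 is the week containing the first Thursday of 9837.
Week 9, day 1 (Monday) lands on 9837-02-27.

9837-02-27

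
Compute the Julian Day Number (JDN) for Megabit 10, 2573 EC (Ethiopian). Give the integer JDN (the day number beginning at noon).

2663833

Equivalently 23 March 2581 (Gregorian).
JDN 2451545 is 1 January 2000 CE (Gregorian); the target day is +212288 days from there, so JDN = 2663833.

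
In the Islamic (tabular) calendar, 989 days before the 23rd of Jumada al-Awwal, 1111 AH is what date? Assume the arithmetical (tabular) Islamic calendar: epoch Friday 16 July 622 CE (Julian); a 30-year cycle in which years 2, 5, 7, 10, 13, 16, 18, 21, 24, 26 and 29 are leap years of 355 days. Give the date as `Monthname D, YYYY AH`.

Counting 989 days back from JDN 2341927 reaches JDN 2340938, which is Sha'ban 8, 1108 AH.

Sha'ban 8, 1108 AH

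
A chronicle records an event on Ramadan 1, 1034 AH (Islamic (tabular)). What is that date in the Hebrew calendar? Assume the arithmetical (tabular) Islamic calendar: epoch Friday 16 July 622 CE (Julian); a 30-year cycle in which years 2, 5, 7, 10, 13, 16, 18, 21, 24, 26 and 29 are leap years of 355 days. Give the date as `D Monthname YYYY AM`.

Julian Day Number of the source date = 2314737.
Converting JDN 2314737 to the Hebrew calendar gives 2 Sivan 5385 AM.

2 Sivan 5385 AM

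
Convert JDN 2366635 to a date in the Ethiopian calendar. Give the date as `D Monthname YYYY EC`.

6 Hamle 1759 EC

The Gregorian equivalent of JDN 2366635 is 11 July 1767.
In the Ethiopian calendar that day is 6 Hamle 1759 EC.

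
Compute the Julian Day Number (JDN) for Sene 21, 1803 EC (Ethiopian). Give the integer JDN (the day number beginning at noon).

In the Gregorian calendar the same day is 27 June 1811.
JDN 2451545 is 1 January 2000 CE (Gregorian); the target day is −68854 days from there, so JDN = 2382691.

2382691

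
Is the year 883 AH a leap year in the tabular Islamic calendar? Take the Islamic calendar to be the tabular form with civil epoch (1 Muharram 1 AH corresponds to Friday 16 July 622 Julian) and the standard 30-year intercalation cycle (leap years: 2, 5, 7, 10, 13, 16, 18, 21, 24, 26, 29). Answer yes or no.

yes

Year 883 AH is year 13 of its 30-year cycle; leap positions are 2, 5, 7, 10, 13, 16, 18, 21, 24, 26, 29, so it is a leap year (355 days).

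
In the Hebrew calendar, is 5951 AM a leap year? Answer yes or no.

no

Hebrew year 5951 is year 4 of its 19-year Metonic cycle; leap years are at positions 3, 6, 8, 11, 14, 17, 19, so it is a common year (12 months).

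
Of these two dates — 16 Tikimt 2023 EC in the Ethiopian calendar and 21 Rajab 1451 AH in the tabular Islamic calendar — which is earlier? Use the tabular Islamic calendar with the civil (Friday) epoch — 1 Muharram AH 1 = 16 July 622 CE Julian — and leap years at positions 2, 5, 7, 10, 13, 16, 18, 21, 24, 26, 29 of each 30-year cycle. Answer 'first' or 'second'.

Converting both to JDN: 2462801 vs 2462469; the smaller is the second.

second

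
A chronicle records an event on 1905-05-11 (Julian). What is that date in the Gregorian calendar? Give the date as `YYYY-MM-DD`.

1905-05-24

The Julian–Gregorian offset here is 13 days (Julian trailing).
11 May 1905 Julian + 13 days → 24 May 1905 Gregorian.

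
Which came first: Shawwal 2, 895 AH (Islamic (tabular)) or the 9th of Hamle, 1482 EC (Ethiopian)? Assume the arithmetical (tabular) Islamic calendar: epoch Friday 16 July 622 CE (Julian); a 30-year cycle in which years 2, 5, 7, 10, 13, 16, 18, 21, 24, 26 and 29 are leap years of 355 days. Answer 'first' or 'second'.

Converting both to JDN: 2265511 vs 2265464; the smaller is the second.

second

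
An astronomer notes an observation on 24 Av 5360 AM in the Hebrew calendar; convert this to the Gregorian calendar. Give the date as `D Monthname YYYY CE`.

4 August 1600 CE

Both dates share Julian Day Number 2305664; in the Gregorian calendar that is 4 August 1600 CE.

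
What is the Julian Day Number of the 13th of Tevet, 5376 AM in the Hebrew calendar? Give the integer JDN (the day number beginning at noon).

2311294

Equivalently 3 January 1616 (Gregorian).
JDN 2400001 is 17 November 1858 CE (Gregorian), MJD 0; the target day is −88707 days from there, so JDN = 2311294.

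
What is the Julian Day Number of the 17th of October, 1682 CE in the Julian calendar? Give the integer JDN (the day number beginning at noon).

2335698

Equivalently 27 October 1682 (Gregorian).
JDN 2299161 is 15 October 1582 CE (Gregorian); the target day is +36537 days from there, so JDN = 2335698.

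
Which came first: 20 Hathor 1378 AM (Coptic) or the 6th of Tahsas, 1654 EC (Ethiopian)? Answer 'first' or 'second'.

first

Converting both to JDN: 2328058 vs 2328074; the smaller is the first.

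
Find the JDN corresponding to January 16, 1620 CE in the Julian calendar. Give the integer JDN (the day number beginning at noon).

2312778

In the Gregorian calendar the same day is 26 January 1620.
JDN 2400001 is 17 November 1858 CE (Gregorian), MJD 0; the target day is −87223 days from there, so JDN = 2312778.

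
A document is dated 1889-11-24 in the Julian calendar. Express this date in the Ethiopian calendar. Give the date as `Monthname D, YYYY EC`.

Hidar 28, 1882 EC

Julian Day Number of the source date = 2411343.
Converting JDN 2411343 to the Ethiopian calendar gives 28 Hidar 1882 EC.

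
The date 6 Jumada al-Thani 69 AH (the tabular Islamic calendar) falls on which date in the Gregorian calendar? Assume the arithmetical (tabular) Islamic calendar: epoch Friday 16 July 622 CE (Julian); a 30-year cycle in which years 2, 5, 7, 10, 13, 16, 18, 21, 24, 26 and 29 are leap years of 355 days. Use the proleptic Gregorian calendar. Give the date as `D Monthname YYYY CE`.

Both dates share Julian Day Number 1972690; in the Gregorian calendar that is 9 December 688 CE.

9 December 688 CE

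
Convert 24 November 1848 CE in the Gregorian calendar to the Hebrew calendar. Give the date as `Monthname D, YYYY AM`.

Julian Day Number of the source date = 2396356.
Converting JDN 2396356 to the Hebrew calendar gives 28 Cheshvan 5609 AM.

Cheshvan 28, 5609 AM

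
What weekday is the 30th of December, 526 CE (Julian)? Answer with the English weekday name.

Wednesday

Equivalently 1 January 527 Gregorian, JDN 1913543.
JDN 1913543 mod 7 = 2, and JDN 0 was a Monday, so this is a Wednesday.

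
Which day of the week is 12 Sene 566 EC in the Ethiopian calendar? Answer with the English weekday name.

Wednesday

In the proleptic Gregorian calendar this is 8 June 574 (JDN 1930868).
Since JDN mod 7 = 2 (0 = Monday), the day is Wednesday.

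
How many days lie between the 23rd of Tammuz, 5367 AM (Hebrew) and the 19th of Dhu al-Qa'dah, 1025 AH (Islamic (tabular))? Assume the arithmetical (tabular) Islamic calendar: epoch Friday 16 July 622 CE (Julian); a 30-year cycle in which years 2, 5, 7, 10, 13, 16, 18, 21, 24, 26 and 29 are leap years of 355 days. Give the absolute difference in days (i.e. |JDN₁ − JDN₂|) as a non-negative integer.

First date → JDN 2308203; second date → JDN 2311624.
The interval is |2308203 − 2311624| = 3421 days.

3421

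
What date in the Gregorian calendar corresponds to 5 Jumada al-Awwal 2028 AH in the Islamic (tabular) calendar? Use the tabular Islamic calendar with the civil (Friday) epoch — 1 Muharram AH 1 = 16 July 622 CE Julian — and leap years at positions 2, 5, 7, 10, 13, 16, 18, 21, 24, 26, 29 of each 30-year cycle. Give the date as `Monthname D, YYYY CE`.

Julian Day Number of the source date = 2666863.
Converting JDN 2666863 to the Gregorian calendar gives 9 July 2589 CE.

July 9, 2589 CE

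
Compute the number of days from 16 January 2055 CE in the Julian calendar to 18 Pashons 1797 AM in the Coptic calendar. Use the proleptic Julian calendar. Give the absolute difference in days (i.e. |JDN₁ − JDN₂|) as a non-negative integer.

First date → JDN 2471662; second date → JDN 2481276.
The interval is |2471662 − 2481276| = 9614 days.

9614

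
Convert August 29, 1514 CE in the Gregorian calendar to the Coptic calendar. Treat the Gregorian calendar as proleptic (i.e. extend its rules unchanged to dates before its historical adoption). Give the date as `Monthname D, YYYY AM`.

Julian Day Number of the source date = 2274277.
Converting JDN 2274277 to the Coptic calendar gives 26 Mesori 1230 AM.

Mesori 26, 1230 AM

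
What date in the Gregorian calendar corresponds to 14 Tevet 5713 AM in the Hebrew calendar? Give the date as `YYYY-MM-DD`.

1953-01-01

Both dates share Julian Day Number 2434379; in the Gregorian calendar that is 1 January 1953 CE.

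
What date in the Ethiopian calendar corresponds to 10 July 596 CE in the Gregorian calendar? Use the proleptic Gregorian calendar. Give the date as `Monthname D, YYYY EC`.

Hamle 14, 588 EC

Both dates share Julian Day Number 1938936; in the Ethiopian calendar that is 14 Hamle 588 EC.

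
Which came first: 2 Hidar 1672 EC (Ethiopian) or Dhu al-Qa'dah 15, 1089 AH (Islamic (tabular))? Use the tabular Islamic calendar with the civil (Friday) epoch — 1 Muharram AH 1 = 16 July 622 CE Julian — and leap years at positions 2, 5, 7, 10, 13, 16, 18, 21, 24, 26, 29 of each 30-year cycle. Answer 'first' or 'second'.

second

Converting both to JDN: 2334615 vs 2334300; the smaller is the second.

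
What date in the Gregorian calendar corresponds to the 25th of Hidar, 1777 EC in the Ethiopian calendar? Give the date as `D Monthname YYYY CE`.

Both dates share Julian Day Number 2372989; in the Gregorian calendar that is 2 December 1784 CE.

2 December 1784 CE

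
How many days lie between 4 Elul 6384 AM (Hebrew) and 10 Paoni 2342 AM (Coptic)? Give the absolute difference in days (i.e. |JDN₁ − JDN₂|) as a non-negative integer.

JDN of the first date = 2679708.
JDN of the second date = 2680359.
|2680359 − 2679708| = 651.

651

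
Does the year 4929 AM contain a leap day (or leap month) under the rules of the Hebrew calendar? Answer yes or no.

Hebrew year 4929 is year 8 of its 19-year Metonic cycle; leap years are at positions 3, 6, 8, 11, 14, 17, 19, so it is a leap year (13 months).

yes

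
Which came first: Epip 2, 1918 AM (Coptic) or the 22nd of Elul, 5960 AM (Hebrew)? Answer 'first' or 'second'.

second

Converting both to JDN: 2525515 vs 2524839; the smaller is the second.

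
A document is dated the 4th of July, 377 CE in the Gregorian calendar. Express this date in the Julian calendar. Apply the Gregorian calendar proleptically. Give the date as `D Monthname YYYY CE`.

3 July 377 CE

For dates in this range the Gregorian date is 1 day ahead of the Julian.
4 July 377 Gregorian − 1 day → 3 July 377 Julian.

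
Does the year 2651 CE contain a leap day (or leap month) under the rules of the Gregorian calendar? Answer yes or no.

2651 is not divisible by 4, so it is a common year.

no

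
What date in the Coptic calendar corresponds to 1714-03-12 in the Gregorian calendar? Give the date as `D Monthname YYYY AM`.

Both dates share Julian Day Number 2347156; in the Coptic calendar that is 5 Paremhat 1430 AM.

5 Paremhat 1430 AM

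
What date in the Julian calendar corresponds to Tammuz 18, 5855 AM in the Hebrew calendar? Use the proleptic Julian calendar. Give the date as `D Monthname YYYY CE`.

7 July 2095 CE

Julian Day Number of the source date = 2486444.
Converting JDN 2486444 to the Julian calendar gives 7 July 2095 CE.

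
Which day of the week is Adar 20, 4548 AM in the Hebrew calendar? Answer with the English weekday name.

Monday

This is JDN 2008937 (7 March 788 Gregorian).
2008937 ≡ 0 (mod 7); counting from Monday = 0 gives Monday.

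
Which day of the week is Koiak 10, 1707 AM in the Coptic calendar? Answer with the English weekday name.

Wednesday

Equivalently 19 December 1990 Gregorian, JDN 2448245.
2448245 ≡ 2 (mod 7); counting from Monday = 0 gives Wednesday.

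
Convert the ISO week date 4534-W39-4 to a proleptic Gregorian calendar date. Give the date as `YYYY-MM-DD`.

4534-09-30

ISO week 1 of 4534 is the week containing the first Thursday of 4534.
Week 39, day 4 (Thursday) lands on 4534-09-30.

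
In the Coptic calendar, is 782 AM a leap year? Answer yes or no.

no

782 mod 4 = 2; in the Coptic calendar a year is leap when year mod 4 = 3, so it is a common year.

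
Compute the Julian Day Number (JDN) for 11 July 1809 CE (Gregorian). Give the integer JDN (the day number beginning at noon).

JDN 2451545 is 1 January 2000 CE (Gregorian); the target day is −69570 days from there, so JDN = 2381975.

2381975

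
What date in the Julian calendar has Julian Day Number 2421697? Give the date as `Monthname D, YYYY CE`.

The Gregorian equivalent of JDN 2421697 is 13 April 1918.
In the Julian calendar that day is March 31, 1918 CE.

March 31, 1918 CE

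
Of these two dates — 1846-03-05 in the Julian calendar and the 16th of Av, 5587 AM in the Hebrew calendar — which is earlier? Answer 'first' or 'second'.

Converting both to JDN: 2395373 vs 2388578; the smaller is the second.

second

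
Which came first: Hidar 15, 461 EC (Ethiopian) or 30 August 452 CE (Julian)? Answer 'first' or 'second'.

First date → JDN 1892310; second date → JDN 1886393.
JDN 1886393 < JDN 1892310, so the second date is earlier.

second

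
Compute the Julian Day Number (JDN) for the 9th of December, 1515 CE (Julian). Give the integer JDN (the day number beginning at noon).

2274754

Equivalently 19 December 1515 (proleptic Gregorian).
JDN 2299161 is 15 October 1582 CE (Gregorian); the target day is −24407 days from there, so JDN = 2274754.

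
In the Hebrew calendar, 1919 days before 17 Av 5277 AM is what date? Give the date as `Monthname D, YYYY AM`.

The starting date is JDN 2275359; 2275359 − 1919 = 2273440.
JDN 2273440 corresponds to Iyar 18, 5272 AM.

Iyar 18, 5272 AM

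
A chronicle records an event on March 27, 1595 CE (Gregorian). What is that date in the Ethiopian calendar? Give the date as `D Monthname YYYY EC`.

Both dates share Julian Day Number 2303707; in the Ethiopian calendar that is 21 Megabit 1587 EC.

21 Megabit 1587 EC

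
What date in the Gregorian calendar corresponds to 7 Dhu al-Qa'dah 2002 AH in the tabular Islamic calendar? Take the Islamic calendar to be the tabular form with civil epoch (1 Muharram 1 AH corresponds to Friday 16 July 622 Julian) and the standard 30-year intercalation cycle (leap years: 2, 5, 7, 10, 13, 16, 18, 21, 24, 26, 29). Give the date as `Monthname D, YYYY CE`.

Both dates share Julian Day Number 2657829; in the Gregorian calendar that is 14 October 2564 CE.

October 14, 2564 CE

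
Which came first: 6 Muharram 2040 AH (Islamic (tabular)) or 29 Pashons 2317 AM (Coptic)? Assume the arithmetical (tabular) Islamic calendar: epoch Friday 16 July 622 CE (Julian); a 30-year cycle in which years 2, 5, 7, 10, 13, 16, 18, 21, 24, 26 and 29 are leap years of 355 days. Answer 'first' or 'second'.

first

The two dates have Julian Day Numbers 2670999 and 2671217 respectively.
Since 2670999 < 2671217, the first date comes first.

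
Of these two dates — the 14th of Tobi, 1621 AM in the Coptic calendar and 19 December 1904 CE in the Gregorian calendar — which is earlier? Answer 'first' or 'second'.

Converting both to JDN: 2416868 vs 2416834; the smaller is the second.

second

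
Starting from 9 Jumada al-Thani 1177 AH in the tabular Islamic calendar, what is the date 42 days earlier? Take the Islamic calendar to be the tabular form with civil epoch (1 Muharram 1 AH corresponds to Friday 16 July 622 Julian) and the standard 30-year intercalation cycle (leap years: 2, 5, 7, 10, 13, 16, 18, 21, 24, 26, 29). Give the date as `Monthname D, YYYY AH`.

Counting 42 days back from JDN 2365331 reaches JDN 2365289, which is Rabi' al-Thani 26, 1177 AH.

Rabi' al-Thani 26, 1177 AH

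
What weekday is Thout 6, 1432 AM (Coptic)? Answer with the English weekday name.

Equivalently 15 September 1715 Gregorian, JDN 2347708.
Since JDN mod 7 = 6 (0 = Monday), the day is Sunday.

Sunday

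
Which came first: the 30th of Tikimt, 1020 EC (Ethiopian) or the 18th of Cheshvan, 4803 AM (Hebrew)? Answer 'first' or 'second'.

first

Converting both to JDN: 2096470 vs 2101956; the smaller is the first.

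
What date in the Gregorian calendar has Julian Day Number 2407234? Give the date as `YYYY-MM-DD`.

1878-09-06

Counting from JDN 2299161 = 15 Oct 1582 gives an offset of 108073 days.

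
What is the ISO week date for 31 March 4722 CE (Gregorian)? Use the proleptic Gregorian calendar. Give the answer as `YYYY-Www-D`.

4722-W13-5

The weekday is Friday (ISO weekday 5).
That Friday belongs to ISO week 13 of ISO year 4722.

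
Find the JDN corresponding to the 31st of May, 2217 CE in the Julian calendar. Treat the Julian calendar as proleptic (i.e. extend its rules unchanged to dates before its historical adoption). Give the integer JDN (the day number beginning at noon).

2530968

Equivalently 15 June 2217 (Gregorian).
JDN 2451545 is 1 January 2000 CE (Gregorian); the target day is +79423 days from there, so JDN = 2530968.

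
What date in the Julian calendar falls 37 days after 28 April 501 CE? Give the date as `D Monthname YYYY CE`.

The starting date is JDN 1904166; 1904166 + 37 = 1904203.
JDN 1904203 corresponds to 4 June 501 CE.

4 June 501 CE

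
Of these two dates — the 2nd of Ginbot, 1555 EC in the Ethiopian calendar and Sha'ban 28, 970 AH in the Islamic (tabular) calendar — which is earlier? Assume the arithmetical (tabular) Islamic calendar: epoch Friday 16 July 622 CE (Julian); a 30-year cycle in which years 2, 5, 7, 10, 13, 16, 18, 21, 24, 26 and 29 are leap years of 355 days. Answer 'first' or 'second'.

First date → JDN 2292060; second date → JDN 2292055.
JDN 2292055 < JDN 2292060, so the second date is earlier.

second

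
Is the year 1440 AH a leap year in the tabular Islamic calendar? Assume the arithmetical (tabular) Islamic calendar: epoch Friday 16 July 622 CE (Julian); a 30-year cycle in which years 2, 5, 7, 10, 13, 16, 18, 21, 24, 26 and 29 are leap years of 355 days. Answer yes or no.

Year 1440 AH is year 30 of its 30-year cycle; leap positions are 2, 5, 7, 10, 13, 16, 18, 21, 24, 26, 29, so it is a common year (354 days).

no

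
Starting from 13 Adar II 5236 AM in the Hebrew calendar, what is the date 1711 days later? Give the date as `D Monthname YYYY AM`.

Counting 1711 days forward from JDN 2260235 reaches JDN 2261946, which is 12 Kislev 5241 AM.

12 Kislev 5241 AM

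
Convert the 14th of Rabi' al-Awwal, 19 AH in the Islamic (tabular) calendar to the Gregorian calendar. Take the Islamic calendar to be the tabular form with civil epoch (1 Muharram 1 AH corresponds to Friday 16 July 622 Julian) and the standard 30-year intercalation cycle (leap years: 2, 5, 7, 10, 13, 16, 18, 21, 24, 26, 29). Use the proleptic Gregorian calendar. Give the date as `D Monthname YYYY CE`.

17 March 640 CE

Both dates share Julian Day Number 1954891; in the Gregorian calendar that is 17 March 640 CE.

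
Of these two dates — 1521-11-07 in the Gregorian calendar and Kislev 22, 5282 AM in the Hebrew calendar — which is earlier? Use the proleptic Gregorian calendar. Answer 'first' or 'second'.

first

The two dates have Julian Day Numbers 2276904 and 2276929 respectively.
Since 2276904 < 2276929, the first date comes first.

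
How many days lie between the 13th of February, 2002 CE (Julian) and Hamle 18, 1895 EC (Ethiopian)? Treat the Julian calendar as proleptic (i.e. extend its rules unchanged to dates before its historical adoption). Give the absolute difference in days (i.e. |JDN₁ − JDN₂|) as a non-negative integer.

JDN of the first date = 2452332.
JDN of the second date = 2416321.
|2416321 − 2452332| = 36011.

36011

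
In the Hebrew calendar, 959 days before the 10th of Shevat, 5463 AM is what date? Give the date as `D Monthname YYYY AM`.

The starting date is JDN 2343094; 2343094 − 959 = 2342135.
JDN 2342135 corresponds to 25 Sivan 5460 AM.

25 Sivan 5460 AM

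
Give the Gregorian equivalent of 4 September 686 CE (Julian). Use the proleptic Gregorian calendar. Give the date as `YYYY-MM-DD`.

At this point the Julian calendar is 3 days behind the Gregorian.
4 September 686 Julian + 3 days → 7 September 686 Gregorian.

0686-09-07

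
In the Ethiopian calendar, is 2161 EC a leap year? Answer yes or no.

no

2161 mod 4 = 1; in the Ethiopian calendar a year is leap when year mod 4 = 3, so it is a common year.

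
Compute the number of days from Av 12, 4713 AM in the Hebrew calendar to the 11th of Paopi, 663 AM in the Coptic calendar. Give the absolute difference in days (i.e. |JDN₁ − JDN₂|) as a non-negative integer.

JDN of the first date = 2069348.
JDN of the second date = 2066865.
|2066865 − 2069348| = 2483.

2483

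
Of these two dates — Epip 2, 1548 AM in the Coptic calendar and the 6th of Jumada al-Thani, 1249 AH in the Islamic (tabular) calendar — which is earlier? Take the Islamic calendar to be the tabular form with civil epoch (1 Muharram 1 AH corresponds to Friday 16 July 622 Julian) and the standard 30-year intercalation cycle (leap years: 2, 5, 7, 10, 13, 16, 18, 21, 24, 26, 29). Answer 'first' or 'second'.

first

The two dates have Julian Day Numbers 2390373 and 2390843 respectively.
Since 2390373 < 2390843, the first date comes first.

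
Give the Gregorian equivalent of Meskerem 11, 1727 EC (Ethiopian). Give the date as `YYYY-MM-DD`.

1734-09-19

Both dates share Julian Day Number 2354652; in the Gregorian calendar that is 19 September 1734 CE.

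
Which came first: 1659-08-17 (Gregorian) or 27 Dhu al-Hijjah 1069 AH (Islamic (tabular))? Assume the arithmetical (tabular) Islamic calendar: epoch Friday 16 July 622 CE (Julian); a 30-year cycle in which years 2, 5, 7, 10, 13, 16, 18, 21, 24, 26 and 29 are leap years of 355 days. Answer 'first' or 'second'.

first

Converting both to JDN: 2327226 vs 2327255; the smaller is the first.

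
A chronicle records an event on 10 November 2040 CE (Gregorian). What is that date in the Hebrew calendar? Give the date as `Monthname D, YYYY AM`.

Julian Day Number of the source date = 2466469.
Converting JDN 2466469 to the Hebrew calendar gives 5 Kislev 5801 AM.

Kislev 5, 5801 AM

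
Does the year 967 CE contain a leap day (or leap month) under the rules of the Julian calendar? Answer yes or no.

no

967 mod 4 = 3, so it is a common year in the Julian calendar.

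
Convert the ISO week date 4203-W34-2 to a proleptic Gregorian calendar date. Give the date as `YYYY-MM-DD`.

ISO week 1 of 4203 is the week containing the first Thursday of 4203.
Week 34, day 2 (Tuesday) lands on 4203-08-23.

4203-08-23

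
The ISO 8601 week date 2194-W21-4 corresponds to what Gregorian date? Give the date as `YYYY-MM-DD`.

2194-05-22

ISO week 1 of 2194 is the week containing the first Thursday of 2194.
Week 21, day 4 (Thursday) lands on 2194-05-22.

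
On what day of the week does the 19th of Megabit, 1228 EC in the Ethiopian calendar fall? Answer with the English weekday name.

Equivalently 22 March 1236 Gregorian, JDN 2172581.
JDN 2172581 mod 7 = 5, and JDN 0 was a Monday, so this is a Saturday.

Saturday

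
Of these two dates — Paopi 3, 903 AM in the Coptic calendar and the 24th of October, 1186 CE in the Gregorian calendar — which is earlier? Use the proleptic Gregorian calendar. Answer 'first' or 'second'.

first

First date → JDN 2154517; second date → JDN 2154534.
JDN 2154517 < JDN 2154534, so the first date is earlier.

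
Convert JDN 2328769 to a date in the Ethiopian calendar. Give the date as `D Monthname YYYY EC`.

The Gregorian equivalent of JDN 2328769 is 7 November 1663.
In the Ethiopian calendar that day is 30 Tikimt 1656 EC.

30 Tikimt 1656 EC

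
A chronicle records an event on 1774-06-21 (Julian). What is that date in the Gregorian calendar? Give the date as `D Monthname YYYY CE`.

The Julian–Gregorian offset here is 11 days (Julian trailing).
21 June 1774 Julian + 11 days → 2 July 1774 Gregorian.

2 July 1774 CE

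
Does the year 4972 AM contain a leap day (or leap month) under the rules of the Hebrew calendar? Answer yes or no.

no

Hebrew year 4972 is year 13 of its 19-year Metonic cycle; leap years are at positions 3, 6, 8, 11, 14, 17, 19, so it is a common year (12 months).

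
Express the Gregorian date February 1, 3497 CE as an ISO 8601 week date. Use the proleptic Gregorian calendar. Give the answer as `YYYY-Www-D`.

The weekday is Monday (ISO weekday 1).
That Monday belongs to ISO week 5 of ISO year 3497.

3497-W05-1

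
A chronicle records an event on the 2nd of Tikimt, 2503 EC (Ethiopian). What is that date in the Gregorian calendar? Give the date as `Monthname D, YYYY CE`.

October 16, 2510 CE

Both dates share Julian Day Number 2638107; in the Gregorian calendar that is 16 October 2510 CE.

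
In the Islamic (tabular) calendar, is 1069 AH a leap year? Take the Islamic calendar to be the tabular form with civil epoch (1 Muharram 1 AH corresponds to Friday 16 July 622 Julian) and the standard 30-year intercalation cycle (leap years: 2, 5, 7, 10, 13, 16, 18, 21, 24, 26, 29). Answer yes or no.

Year 1069 AH is year 19 of its 30-year cycle; leap positions are 2, 5, 7, 10, 13, 16, 18, 21, 24, 26, 29, so it is a common year (354 days).

no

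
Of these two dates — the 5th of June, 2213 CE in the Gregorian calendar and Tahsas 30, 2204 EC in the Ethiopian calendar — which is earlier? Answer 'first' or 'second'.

The two dates have Julian Day Numbers 2529497 and 2528986 respectively.
Since 2528986 < 2529497, the second date comes first.

second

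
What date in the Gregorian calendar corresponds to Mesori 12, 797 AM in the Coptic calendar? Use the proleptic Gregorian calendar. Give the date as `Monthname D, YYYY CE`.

August 11, 1081 CE

Julian Day Number of the source date = 2116110.
Converting JDN 2116110 to the Gregorian calendar gives 11 August 1081 CE.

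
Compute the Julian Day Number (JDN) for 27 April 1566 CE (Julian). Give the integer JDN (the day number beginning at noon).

In the proleptic Gregorian calendar the same day is 7 May 1566.
JDN 2299161 is 15 October 1582 CE (Gregorian); the target day is −6005 days from there, so JDN = 2293156.

2293156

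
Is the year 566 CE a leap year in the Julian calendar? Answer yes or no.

no

566 mod 4 = 2, so it is a common year in the Julian calendar.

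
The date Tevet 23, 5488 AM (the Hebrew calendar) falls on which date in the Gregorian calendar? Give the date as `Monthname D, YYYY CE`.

Julian Day Number of the source date = 2352203.
Converting JDN 2352203 to the Gregorian calendar gives 5 January 1728 CE.

January 5, 1728 CE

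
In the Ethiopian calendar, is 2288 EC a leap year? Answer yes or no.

no

2288 mod 4 = 0; in the Ethiopian calendar a year is leap when year mod 4 = 3, so it is a common year.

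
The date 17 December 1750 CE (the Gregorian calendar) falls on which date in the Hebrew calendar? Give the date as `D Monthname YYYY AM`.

19 Kislev 5511 AM

Julian Day Number of the source date = 2360585.
Converting JDN 2360585 to the Hebrew calendar gives 19 Kislev 5511 AM.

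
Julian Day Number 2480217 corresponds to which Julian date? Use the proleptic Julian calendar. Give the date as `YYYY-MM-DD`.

The Gregorian equivalent of JDN 2480217 is 2 July 2078.
In the Julian calendar that day is 2078-06-19.

2078-06-19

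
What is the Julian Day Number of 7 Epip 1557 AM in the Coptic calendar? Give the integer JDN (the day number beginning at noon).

2393665

In the Gregorian calendar the same day is 13 July 1841.
JDN 2299161 is 15 October 1582 CE (Gregorian); the target day is +94504 days from there, so JDN = 2393665.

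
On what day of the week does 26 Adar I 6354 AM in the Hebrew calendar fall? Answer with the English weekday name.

This is JDN 2668567 (9 March 2594 Gregorian).
Since JDN mod 7 = 6 (0 = Monday), the day is Sunday.

Sunday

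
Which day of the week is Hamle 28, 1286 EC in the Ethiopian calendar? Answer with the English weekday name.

This is JDN 2193894 (29 July 1294 Gregorian).
Since JDN mod 7 = 3 (0 = Monday), the day is Thursday.

Thursday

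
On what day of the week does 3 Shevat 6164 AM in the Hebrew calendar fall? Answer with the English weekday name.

Thursday

In the Gregorian calendar this is 15 January 2404 (JDN 2599117).
JDN 2599117 mod 7 = 3, and JDN 0 was a Monday, so this is a Thursday.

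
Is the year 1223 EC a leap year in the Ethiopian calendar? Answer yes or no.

yes

1223 mod 4 = 3; in the Ethiopian calendar a year is leap when year mod 4 = 3, so it is a leap year.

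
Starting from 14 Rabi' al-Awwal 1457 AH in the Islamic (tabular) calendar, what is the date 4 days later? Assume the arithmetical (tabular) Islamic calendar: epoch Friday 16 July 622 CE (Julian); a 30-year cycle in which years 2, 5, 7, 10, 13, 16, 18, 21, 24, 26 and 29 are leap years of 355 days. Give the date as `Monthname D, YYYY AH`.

Rabi' al-Awwal 18, 1457 AH

JDN of 14 Rabi' al-Awwal 1457 AH = 2464470.
2464470 + 4 = 2464474.
JDN 2464474 in the tabular Islamic calendar is Rabi' al-Awwal 18, 1457 AH.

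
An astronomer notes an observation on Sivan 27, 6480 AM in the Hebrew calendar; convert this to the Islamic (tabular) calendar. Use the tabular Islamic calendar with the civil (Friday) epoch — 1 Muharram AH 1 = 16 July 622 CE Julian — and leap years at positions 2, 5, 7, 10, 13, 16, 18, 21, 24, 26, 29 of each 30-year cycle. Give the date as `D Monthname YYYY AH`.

26 Rabi' al-Thani 2163 AH

Julian Day Number of the source date = 2714695.
Converting JDN 2714695 to the tabular Islamic calendar gives 26 Rabi' al-Thani 2163 AH.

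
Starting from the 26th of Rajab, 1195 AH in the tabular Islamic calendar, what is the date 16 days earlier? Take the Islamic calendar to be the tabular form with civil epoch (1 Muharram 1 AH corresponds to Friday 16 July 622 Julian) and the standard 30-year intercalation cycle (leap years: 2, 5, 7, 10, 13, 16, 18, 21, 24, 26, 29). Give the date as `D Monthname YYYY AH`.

10 Rajab 1195 AH

The starting date is JDN 2371756; 2371756 − 16 = 2371740.
JDN 2371740 corresponds to 10 Rajab 1195 AH.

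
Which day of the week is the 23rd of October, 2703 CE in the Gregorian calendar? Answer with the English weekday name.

Friday

Since JDN mod 7 = 4 (0 = Monday), the day is Friday.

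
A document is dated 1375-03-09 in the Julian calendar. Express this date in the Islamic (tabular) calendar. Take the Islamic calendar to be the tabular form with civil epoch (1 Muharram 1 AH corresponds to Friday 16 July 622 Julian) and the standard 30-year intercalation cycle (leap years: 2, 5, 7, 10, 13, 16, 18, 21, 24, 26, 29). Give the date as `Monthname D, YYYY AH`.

Julian Day Number of the source date = 2223344.
Converting JDN 2223344 to the tabular Islamic calendar gives 5 Shawwal 776 AH.

Shawwal 5, 776 AH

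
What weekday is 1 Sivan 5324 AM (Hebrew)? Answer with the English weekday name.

Equivalently 22 May 1564 Gregorian, JDN 2292441.
2292441 ≡ 4 (mod 7); counting from Monday = 0 gives Friday.

Friday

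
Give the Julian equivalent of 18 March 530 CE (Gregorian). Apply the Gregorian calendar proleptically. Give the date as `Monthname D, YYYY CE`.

March 16, 530 CE

At this point the Julian calendar is 2 days behind the Gregorian.
18 March 530 Gregorian − 2 days → 16 March 530 Julian.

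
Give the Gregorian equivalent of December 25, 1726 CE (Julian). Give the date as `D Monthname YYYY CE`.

At this point the Julian calendar is 11 days behind the Gregorian.
25 December 1726 Julian + 11 days → 5 January 1727 Gregorian.

5 January 1727 CE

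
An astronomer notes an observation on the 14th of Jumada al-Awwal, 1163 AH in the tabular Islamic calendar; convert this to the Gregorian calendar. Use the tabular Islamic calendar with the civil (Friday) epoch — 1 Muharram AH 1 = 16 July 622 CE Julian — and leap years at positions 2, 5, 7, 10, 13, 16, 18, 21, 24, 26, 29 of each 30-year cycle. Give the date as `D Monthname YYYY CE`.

Julian Day Number of the source date = 2360345.
Converting JDN 2360345 to the Gregorian calendar gives 21 April 1750 CE.

21 April 1750 CE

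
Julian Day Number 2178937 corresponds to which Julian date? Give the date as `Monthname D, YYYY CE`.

JDN 2178937 is 16 August 1253 in the proleptic Gregorian calendar.
In the Julian calendar that day is August 9, 1253 CE.

August 9, 1253 CE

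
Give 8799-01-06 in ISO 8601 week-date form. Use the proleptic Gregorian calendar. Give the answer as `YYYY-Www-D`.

The weekday is Wednesday (ISO weekday 3).
That Wednesday belongs to ISO week 1 of ISO year 8799.

8799-W01-3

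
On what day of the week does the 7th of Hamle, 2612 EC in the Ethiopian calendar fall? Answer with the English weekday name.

Wednesday

This is JDN 2678195 (19 July 2620 Gregorian).
JDN 2678195 mod 7 = 2, and JDN 0 was a Monday, so this is a Wednesday.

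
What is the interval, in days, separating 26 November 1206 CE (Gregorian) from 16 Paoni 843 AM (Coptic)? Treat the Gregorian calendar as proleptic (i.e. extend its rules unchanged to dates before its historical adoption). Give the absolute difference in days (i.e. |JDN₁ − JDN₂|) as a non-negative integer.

First date → JDN 2161872; second date → JDN 2132855.
The interval is |2161872 − 2132855| = 29017 days.

29017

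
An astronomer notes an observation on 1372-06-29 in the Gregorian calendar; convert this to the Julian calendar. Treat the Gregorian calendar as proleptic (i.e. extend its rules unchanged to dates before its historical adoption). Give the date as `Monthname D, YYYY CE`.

June 21, 1372 CE

For dates in this range the Gregorian date is 8 days ahead of the Julian.
29 June 1372 Gregorian − 8 days → 21 June 1372 Julian.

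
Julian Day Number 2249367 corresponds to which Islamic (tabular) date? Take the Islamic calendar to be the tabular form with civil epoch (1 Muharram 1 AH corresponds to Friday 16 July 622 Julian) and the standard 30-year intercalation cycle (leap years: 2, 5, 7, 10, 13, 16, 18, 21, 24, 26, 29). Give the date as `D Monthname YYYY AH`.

The proleptic Gregorian equivalent of JDN 2249367 is 16 June 1446.
In the tabular Islamic calendar that day is 12 Rabi' al-Awwal 850 AH.

12 Rabi' al-Awwal 850 AH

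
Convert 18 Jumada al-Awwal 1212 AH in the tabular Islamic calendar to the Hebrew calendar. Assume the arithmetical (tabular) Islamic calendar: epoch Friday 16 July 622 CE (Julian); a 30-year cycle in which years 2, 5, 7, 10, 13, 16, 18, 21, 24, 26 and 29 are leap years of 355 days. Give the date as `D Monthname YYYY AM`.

Julian Day Number of the source date = 2377713.
Converting JDN 2377713 to the Hebrew calendar gives 19 Cheshvan 5558 AM.

19 Cheshvan 5558 AM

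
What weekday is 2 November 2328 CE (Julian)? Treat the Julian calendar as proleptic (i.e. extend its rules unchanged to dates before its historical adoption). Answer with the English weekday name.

This is JDN 2571666 (18 November 2328 Gregorian).
2571666 ≡ 6 (mod 7); counting from Monday = 0 gives Sunday.

Sunday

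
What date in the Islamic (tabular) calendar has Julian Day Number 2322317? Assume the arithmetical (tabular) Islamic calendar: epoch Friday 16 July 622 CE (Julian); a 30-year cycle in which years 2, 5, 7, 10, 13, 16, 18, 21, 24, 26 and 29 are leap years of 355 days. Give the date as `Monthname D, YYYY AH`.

JDN 2322317 is 9 March 1646 in the Gregorian calendar.
In the tabular Islamic calendar that day is Muharram 21, 1056 AH.

Muharram 21, 1056 AH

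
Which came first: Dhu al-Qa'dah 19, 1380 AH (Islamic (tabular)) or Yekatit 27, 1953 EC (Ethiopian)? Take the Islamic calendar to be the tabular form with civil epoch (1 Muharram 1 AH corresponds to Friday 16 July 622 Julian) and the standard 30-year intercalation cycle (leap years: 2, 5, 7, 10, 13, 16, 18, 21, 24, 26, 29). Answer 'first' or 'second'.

Converting both to JDN: 2437425 vs 2437365; the smaller is the second.

second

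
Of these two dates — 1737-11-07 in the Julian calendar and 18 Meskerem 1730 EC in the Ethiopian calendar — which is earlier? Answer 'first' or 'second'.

First date → JDN 2355808; second date → JDN 2355755.
JDN 2355755 < JDN 2355808, so the second date is earlier.

second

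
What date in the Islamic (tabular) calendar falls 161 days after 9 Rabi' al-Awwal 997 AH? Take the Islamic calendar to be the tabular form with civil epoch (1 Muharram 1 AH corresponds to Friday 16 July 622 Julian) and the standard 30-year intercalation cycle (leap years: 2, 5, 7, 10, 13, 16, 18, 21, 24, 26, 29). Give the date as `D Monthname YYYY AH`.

JDN of 9 Rabi' al-Awwal 997 AH = 2301456.
2301456 + 161 = 2301617.
JDN 2301617 in the tabular Islamic calendar is 22 Sha'ban 997 AH.

22 Sha'ban 997 AH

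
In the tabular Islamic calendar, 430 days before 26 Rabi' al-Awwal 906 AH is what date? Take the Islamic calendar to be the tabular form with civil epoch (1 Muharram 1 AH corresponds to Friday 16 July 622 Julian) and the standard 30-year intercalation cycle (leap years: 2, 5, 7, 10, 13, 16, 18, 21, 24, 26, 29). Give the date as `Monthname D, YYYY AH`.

Muharram 10, 905 AH

The starting date is JDN 2269226; 2269226 − 430 = 2268796.
JDN 2268796 corresponds to Muharram 10, 905 AH.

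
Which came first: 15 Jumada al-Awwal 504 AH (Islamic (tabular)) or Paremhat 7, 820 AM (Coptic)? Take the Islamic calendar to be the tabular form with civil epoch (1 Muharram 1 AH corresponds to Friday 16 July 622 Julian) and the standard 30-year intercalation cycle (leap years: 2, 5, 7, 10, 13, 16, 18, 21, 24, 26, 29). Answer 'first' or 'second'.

Converting both to JDN: 2126818 vs 2124356; the smaller is the second.

second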